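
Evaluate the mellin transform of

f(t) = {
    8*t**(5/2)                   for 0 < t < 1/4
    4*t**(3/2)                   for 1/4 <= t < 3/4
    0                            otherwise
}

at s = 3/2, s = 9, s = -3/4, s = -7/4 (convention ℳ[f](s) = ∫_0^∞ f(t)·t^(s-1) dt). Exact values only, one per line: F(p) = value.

peel off the shared t-power: 8*t**(3/2) on [0, 1/4); 4*sqrt(t) on [1/4, 3/4)
the common scale on t comes off first: 2*sqrt(2)*t**(3/2) on [0, 1/2); 2*sqrt(2)*sqrt(t) on [1/2, 3/2)
back out the common scale on t: t**(3/2) on [0, 1); 2*sqrt(t) on [1, 3)
slice at 1/4, transform all 2 pieces, and sum them
segment 0 to 1/4 holds 8*t**(5/2); add its integral
segment 1/4 to 3/4 holds 4*t**(3/2); add its integral

F(3/2) = 211/384
F(9) = -25/253231104 + 19683*sqrt(3)/1835008
F(-3/4) = 2*sqrt(2)*(-11 + 14*3**(3/4))/21
F(-7/4) = 8*sqrt(2)*(7 - 2*3**(3/4))/3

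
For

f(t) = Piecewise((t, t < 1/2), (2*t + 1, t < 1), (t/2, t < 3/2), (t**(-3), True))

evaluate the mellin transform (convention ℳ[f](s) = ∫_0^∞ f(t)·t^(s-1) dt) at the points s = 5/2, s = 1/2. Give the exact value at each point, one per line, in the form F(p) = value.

breakpoints 1/2, 1, 3/2: one integral from each of the 4 segments
for t in [0, 1/2): the term is ∫ t·t^(s-1)
on [1/2, 1): add ∫ (2*t + 1)·t^(s-1) dt
between 1 and 3/2 the integrand is t/2·t^(s-1)
over [3/2, ∞), the kernel integral of t**(-3) enters the sum

F(5/2) = -19*sqrt(2)/280 + 29/35 + 305*sqrt(6)/336
F(1/2) = -7*sqrt(2)/6 + 167*sqrt(6)/540 + 3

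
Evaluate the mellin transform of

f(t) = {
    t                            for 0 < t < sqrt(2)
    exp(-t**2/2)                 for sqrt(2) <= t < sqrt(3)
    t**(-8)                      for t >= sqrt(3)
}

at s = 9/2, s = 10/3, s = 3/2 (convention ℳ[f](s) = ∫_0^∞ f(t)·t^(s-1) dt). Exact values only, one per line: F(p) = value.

strip the power substitution: sqrt(t) on [0, 2); exp(-t/2) on [2, 3); t**(-4) on [3, ∞)
decompose at sqrt(2), sqrt(3); ℳ[f](s) sums the 3 pieces' integrals
on [0, sqrt(2)) integrate f = t against the kernel
on [sqrt(2), sqrt(3)) integrate f = exp(-t**2/2) against the kernel
over [sqrt(3), ∞), the kernel integral of t**(-8) enters the sum

F(9/2) = -2*2**(1/4)*uppergamma(9/4, 3/2) + 2*3**(1/4)/63 + 8*2**(3/4)/11 + 2*2**(1/4)*uppergamma(9/4, 1)
F(10/3) = -2**(2/3)*uppergamma(5/3, 3/2) + 3**(2/3)/126 + 2**(2/3)*uppergamma(5/3, 1) + 12*2**(1/6)/13
F(3/2) = -2**(3/4)*uppergamma(3/4, 3/2)/2 + 2*3**(3/4)/1053 + 2**(3/4)*uppergamma(3/4, 1)/2 + 4*2**(1/4)/5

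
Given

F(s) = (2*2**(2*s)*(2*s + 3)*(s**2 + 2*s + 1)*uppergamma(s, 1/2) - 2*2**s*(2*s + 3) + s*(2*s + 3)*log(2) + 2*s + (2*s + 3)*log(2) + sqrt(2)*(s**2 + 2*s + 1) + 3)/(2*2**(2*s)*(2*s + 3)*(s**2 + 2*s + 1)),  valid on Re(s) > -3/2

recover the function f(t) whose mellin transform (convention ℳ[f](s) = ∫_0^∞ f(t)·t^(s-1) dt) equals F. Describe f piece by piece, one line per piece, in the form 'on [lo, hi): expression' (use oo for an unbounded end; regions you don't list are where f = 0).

undo the common scale on t: t**(3/2) on [0, 1/2); t*log(t) on [1/2, 1); exp(-t/2) on [1, ∞)
f breaks at 1/4, 1/2 into 3 integrals to sum
on [0, 1/4) integrate f = 2*sqrt(2)*t**(3/2) against the kernel
on [1/4, 1/2): add ∫ 2*t*log(2*t)·t^(s-1) dt
segment [1/2, ∞) carries exp(-t); integrate it

on [0, 1/4): 2*sqrt(2)*t**(3/2)
on [1/4, 1/2): 2*t*log(2*t)
on [1/2, oo): exp(-t)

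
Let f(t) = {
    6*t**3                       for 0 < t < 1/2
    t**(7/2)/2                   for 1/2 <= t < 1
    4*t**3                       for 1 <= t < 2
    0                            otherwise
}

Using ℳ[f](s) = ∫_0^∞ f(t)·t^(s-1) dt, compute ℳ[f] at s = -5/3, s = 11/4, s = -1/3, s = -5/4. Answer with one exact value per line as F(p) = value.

F(-5/3) = -30/11 - 3*2**(1/6)/44 + 9*2**(2/3)/8 + 6*2**(1/3)
F(11/4) = -354/575 + 3*2**(1/4)/184 + 819177*2**(3/4)/36800
F(-1/3) = -51/38 - 3*2**(5/6)/304 + 9*2**(1/3)/32 + 6*2**(2/3)
F(-5/4) = -130/63 + 6*2**(1/4)/7 + 1145*2**(3/4)/252

treat the 3 regions marked off by 1/2, 1 separately and sum
over [0, 1/2), the kernel integral of 6*t**3 enters the sum
[1/2, 1) adds the kernel integral of t**(7/2)/2
segment [1, 2) carries 4*t**3; integrate it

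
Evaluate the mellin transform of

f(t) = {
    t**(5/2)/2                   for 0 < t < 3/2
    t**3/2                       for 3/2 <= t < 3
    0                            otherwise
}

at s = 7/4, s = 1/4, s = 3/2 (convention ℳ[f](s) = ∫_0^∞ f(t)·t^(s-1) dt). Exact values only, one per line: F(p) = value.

slice at 3/2, transform all 2 pieces, and sum them
∫ over [0, 3/2) of t**(5/2)/2·t^(s-1) joins the sum
between 3/2 and 3 the integrand is t**3/2·t^(s-1)

F(7/4) = 81*3**(1/4)*(-17*2**(1/4)*sqrt(3) + 19*2**(3/4) + 544*sqrt(3))/5168
F(1/4) = 9*3**(1/4)*(-33*2**(3/4) + 26*2**(1/4)*sqrt(3) + 528)/1144
F(3/2) = -9*sqrt(6)/32 + 81/128 + 9*sqrt(3)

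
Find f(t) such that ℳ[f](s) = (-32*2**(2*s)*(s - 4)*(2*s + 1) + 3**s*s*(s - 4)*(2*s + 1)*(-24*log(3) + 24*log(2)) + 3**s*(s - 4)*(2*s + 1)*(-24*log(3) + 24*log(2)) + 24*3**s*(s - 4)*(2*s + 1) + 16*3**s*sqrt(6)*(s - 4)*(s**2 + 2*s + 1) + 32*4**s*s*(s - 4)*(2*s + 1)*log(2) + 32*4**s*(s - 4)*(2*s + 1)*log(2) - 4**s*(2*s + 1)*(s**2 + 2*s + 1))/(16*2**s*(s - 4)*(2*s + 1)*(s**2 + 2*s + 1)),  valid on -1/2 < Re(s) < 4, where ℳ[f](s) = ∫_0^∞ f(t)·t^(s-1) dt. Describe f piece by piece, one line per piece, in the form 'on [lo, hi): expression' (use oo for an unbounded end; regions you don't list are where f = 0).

treat the 3 regions marked off by 3/2, 2 separately and sum
segment 0 to 3/2 holds sqrt(t); add its integral
∫ t*log(t)·t^(s-1) over [3/2, 2)
on [2, ∞) integrate f = t**(-4) against the kernel

on [0, 3/2): sqrt(t)
on [3/2, 2): t*log(t)
on [2, oo): t**(-4)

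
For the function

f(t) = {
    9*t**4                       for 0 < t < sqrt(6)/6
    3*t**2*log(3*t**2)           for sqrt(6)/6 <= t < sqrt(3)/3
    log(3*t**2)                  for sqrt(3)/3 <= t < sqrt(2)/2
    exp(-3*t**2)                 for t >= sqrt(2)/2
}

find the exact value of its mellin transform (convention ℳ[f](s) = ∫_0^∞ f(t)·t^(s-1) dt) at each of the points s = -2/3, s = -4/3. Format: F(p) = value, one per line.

undo the power substitution: 9*t**2 on [0, 1/6); 3*t*log(3*t) on [1/6, 1/3); log(3*t) on [1/3, 1/2); …
the common scale on t comes off first: t**2 on [0, 1/2); t*log(t) on [1/2, 1); log(t) on [1, 3/2); …
the 4 pieces separated at sqrt(6)/6, sqrt(3)/3, sqrt(2)/2 each add one integral
on [0, sqrt(6)/6): add ∫ 9*t**4·t^(s-1) dt
∫ 3*t**2*log(3*t**2)·t^(s-1) over [sqrt(6)/6, sqrt(3)/3)
[sqrt(3)/3, sqrt(2)/2) adds the kernel integral of log(3*t**2)
∫ over [sqrt(2)/2, ∞) of exp(-3*t**2)·t^(s-1) joins the sum

F(-2/3) = 6**(1/3)*(-120*3**(2/3) + log(2**(30 + 40*3**(2/3))/3**(40*3**(2/3))) + 20*2**(2/3)*uppergamma(-1/3, 3/2) + 51 + 135*2**(2/3))/80
F(-4/3) = 6**(2/3)*(-54*2**(1/3) - 12*3**(1/3) + 8*2**(1/3)*uppergamma(-2/3, 3/2) + log(2**(8*3**(1/3) + 24)/3**(8*3**(1/3))) + 75)/32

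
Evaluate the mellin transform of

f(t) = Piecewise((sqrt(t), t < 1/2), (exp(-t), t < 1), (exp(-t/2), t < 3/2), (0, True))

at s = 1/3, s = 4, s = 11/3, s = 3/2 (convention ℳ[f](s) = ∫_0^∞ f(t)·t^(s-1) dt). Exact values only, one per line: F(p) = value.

integrate the 3 segments split at 1/2, 1, then add the results
∫ over [0, 1/2) of sqrt(t)·t^(s-1) joins the sum
on [1/2, 1): add ∫ exp(-t)·t^(s-1) dt
∫ exp(-t/2)·t^(s-1) over [1, 3/2)

F(1/3) = -2**(1/3)*uppergamma(1/3, 3/4) - uppergamma(1/3, 1) + uppergamma(1/3, 1/2) + 3*2**(1/6)/5 + 2**(1/3)*uppergamma(1/3, 1/2)
F(4) = -807*exp(-3/4)/4 - 16*exp(-1) + sqrt(2)/144 + 1343*exp(-1/2)/8
F(11/3) = -8*2**(2/3)*uppergamma(11/3, 3/4) - uppergamma(11/3, 1) + 3*2**(5/6)/400 + uppergamma(11/3, 1/2) + 8*2**(2/3)*uppergamma(11/3, 1/2)
F(3/2) = -sqrt(6)*exp(-3/4) - sqrt(2)*sqrt(pi)*erfc(sqrt(3)/2) - exp(-1) - sqrt(pi)*erfc(1)/2 + 1/8 + sqrt(pi)*erfc(sqrt(2)/2)/2 + sqrt(2)*exp(-1/2)/2 + sqrt(2)*sqrt(pi)*erfc(sqrt(2)/2) + 2*exp(-1/2)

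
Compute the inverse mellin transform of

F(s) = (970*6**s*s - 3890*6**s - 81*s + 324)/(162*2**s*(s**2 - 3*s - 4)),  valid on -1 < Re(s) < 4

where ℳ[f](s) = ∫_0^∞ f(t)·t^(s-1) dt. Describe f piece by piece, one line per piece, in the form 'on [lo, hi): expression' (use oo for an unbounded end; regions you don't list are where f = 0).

on [0, 1/2): t
on [1/2, 3): 2*t
on [3, oo): t**(-4)

the 3 pieces separated at 1/2, 3 each add one integral
[0, 1/2) adds the kernel integral of t
the [1/2, 3) slice contributes ∫ 2*t·t^(s-1) dt
between 3 and ∞ the integrand is t**(-4)·t^(s-1)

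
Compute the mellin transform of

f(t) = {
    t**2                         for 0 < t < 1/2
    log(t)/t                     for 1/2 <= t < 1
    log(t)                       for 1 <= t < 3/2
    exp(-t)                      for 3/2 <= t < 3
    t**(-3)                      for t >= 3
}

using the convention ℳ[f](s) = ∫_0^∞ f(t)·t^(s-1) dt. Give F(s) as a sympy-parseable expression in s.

(108*2**s*s**2*(s - 3)*(s + 2)*(s**2 - 2*s + 1)*uppergamma(s, 3/2) - 108*2**s*s**2*(s - 3)*(s + 2)*(s**2 - 2*s + 1)*uppergamma(s, 3) - 108*2**s*s**2*(s - 3)*(s + 2) + 108*2**s*(s - 3)*(s + 2)*(s**2 - 2*s + 1) - 108*3**s*s*(s - 3)*(s + 2)*(s**2 - 2*s + 1)*log(2) + 108*3**s*s*(s - 3)*(s + 2)*(s**2 - 2*s + 1)*log(3) - 108*3**s*(s - 3)*(s + 2)*(s**2 - 2*s + 1) - 4*6**s*s**2*(s + 2)*(s**2 - 2*s + 1) + 216*s**3*(s - 3)*(s + 2)*log(2) - 216*s**2*(s - 3)*(s + 2)*log(2) + 216*s**2*(s - 3)*(s + 2) + 27*s**2*(s - 3)*(s**2 - 2*s + 1))/(108*2**s*s**2*(s - 3)*(s + 2)*(s**2 - 2*s + 1))
  -2 < Re(s) < 3

along the cuts 1/2, 1, 3/2, 3, ℳ[f](s) splits into 5 integrals
over [0, 1/2), the kernel integral of t**2 enters the sum
[1/2, 1) adds the kernel integral of log(t)/t
on [1, 3/2): add ∫ log(t)·t^(s-1) dt
[3/2, 3) adds the kernel integral of exp(-t)
segment [3, ∞) carries t**(-3); integrate it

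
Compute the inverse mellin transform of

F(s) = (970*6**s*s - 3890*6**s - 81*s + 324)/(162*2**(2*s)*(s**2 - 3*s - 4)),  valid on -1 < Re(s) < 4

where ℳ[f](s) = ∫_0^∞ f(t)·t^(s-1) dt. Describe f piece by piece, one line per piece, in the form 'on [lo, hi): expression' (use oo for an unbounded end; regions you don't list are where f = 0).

reversing the common scale on t: t on [0, 1/2); 2*t on [1/2, 3); t**(-4) on [3, ∞)
integrate the 3 segments split at 1/4, 3/2, then add the results
[0, 1/4) adds the kernel integral of 2*t
segment [1/4, 3/2) carries 4*t; integrate it
segment [3/2, ∞) carries 1/(16*t**4); integrate it

on [0, 1/4): 2*t
on [1/4, 3/2): 4*t
on [3/2, oo): 1/(16*t**4)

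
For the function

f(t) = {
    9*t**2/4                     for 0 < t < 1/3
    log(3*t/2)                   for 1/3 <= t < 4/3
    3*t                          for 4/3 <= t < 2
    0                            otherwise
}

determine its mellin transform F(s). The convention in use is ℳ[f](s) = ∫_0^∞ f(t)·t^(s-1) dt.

remove the common scale on t first: t**2 on [0, 1/2); log(t) on [1/2, 2); 2*t on [2, 3)
slice at 1/3, 4/3, transform all 3 pieces, and sum them
∫ 9*t**2/4·t^(s-1) over [0, 1/3)
piece [1/3, 4/3): integrate log(3*t/2) against the kernel
the [4/3, 2) slice contributes ∫ 3*t·t^(s-1) dt

(-16*2**(2*s)*s**2*(s + 2) + 4*2**(2*s)*s*(s + 1)*(s + 2)*log(2) - 4*2**(2*s)*(s + 1)*(s + 2) + 24*6**s*s**2*(s + 2) + s**2*(s + 1) + 4*s*(s + 1)*(s + 2)*log(2) + 4*(s + 1)*(s + 2))/(4*3**s*s**2*(s + 1)*(s + 2))
  Re(s) > -2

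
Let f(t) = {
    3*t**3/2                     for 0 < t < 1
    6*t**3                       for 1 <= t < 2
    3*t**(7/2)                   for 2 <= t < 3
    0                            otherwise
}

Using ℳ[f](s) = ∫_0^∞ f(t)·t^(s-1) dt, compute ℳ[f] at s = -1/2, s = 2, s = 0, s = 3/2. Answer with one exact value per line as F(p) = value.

F(-1/2) = 48*sqrt(2)/5 + 86/5
F(2) = -192*sqrt(2)/11 + 75/2 + 1458*sqrt(3)/11
F(0) = -48*sqrt(2)/7 + 29/2 + 162*sqrt(3)/7
F(3/2) = 64*sqrt(2)/3 + 628/5

summing 3 kernel integrals split by 1, 2 yields ℳ[f](s)
∫ 3*t**3/2·t^(s-1) over [0, 1)
for t in [1, 2): the term is ∫ 6*t**3·t^(s-1)
on [2, 3): add ∫ 3*t**(7/2)·t^(s-1) dt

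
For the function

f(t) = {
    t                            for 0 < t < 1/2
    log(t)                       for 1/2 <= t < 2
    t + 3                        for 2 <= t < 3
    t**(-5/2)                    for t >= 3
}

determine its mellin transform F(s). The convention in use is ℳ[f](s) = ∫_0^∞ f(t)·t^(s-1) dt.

along the cuts 1/2, 2, 3, ℳ[f](s) splits into 4 integrals
segment [0, 1/2) carries t; integrate it
over [1/2, 2), the kernel integral of log(t) enters the sum
between 2 and 3 the integrand is (t + 3)·t^(s-1)
on [3, ∞): add ∫ t**(-5/2)·t^(s-1) dt

(-270*2**(2*s)*s**2*(2*s - 5) + 54*2**(2*s)*s*(s + 1)*(2*s - 5)*log(2) - 162*2**(2*s)*s*(2*s - 5) - 54*2**(2*s)*(s + 1)*(2*s - 5) - 4*sqrt(3)*6**s*s**2*(s + 1) + 324*6**s*s**2*(2*s - 5) + 162*6**s*s*(2*s - 5) + 27*s**2*(2*s - 5) + 54*s*(s + 1)*(2*s - 5)*log(2) + (2*s - 5)*(54*s + 54))/(54*2**s*s**2*(s + 1)*(2*s - 5))
  -1 < Re(s) < 5/2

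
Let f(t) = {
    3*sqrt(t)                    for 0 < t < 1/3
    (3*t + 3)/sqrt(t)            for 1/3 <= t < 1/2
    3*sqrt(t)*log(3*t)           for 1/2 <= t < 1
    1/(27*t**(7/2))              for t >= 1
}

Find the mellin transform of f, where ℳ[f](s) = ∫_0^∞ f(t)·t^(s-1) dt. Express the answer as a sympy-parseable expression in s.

6**(1/2 - s)*(-162*2**(s - 1/2)*(s - 7/2)*(s - 1/2)*(2*s + (s - 1/2)**2) - 162*2**(s - 1/2)*(s - 7/2)*(2*s + (s - 1/2)**2) - 81*3**(s - 1/2)*(s - 7/2)*(s - 1/2)**2*(s + 1/2)*log(3) + 81*3**(s - 1/2)*(s - 7/2)*(s - 1/2)**2*(s + 1/2)*log(2) - 81*3**(s - 1/2)*(s - 7/2)*(s - 1/2)*(s + 1/2)*log(3) + 81*3**(s - 1/2)*(s - 7/2)*(s - 1/2)*(s + 1/2)*log(2) + 81*3**(s - 1/2)*(s - 7/2)*(s - 1/2)*(s + 1/2) + 243*3**(s - 1/2)*(s - 7/2)*(s - 1/2)*(2*s + (s - 1/2)**2) + 162*3**(s - 1/2)*(s - 7/2)*(2*s + (s - 1/2)**2) + 162*6**(s - 1/2)*(s - 7/2)*(s - 1/2)**2*(s + 1/2)*log(3) - 162*6**(s - 1/2)*(s - 7/2)*(s - 1/2)*(s + 1/2) + 162*6**(s - 1/2)*(s - 7/2)*(s - 1/2)*(s + 1/2)*log(3) - 2*6**(s - 1/2)*(s - 1/2)*(s + 1/2)*(2*s + (s - 1/2)**2))/(54*(s - 7/2)*(s - 1/2)*(s + 1/2)*(2*s + (s - 1/2)**2))
  -1/2 < Re(s) < 7/2

peel off the shared t-power: 3 on [0, 1/3); (3*t + 3)/t on [1/3, 1/2); 3*log(3*t) on [1/2, 1); …
reversing the shared t-power: 3*t on [0, 1/3); 3*t + 3 on [1/3, 1/2); 3*t*log(3*t) on [1/2, 1); …
back out the common scale on t: t on [0, 1); t + 3 on [1, 3/2); t*log(t) on [3/2, 3); …
f breaks at 1/3, 1/2, 1 into 4 integrals to sum
[0, 1/3) adds the kernel integral of 3*sqrt(t)
the [1/3, 1/2) slice contributes ∫ (3*t + 3)/sqrt(t)·t^(s-1) dt
over [1/2, 1), the kernel integral of 3*sqrt(t)*log(3*t) enters the sum
over [1, ∞), the kernel integral of 1/(27*t**(7/2)) enters the sum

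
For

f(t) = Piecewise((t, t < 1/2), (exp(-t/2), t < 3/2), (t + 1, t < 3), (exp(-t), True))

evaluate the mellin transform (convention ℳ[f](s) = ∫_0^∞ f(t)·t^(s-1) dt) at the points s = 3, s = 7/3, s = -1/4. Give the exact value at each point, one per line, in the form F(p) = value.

f breaks at 1/2, 3/2, 3 into 4 integrals to sum
over [0, 1/2), the kernel integral of t enters the sum
[1/2, 3/2) adds the kernel integral of exp(-t/2)
over [3/2, 3), the kernel integral of (t + 1) enters the sum
on [3, ∞) integrate f = exp(-t) against the kernel

F(3) = -65*exp(-3/4)/2 + 17*exp(-3) + 41*exp(-1/4)/2 + 215/8
F(7/3) = 2**(2/3)*(-2240*2**(2/3)*uppergamma(7/3, 3/4) - 1107*3**(1/3) + 21 + 560*2**(1/3)*uppergamma(7/3, 3) + 2240*2**(2/3)*uppergamma(7/3, 1/4) + 6696*6**(1/3))/1120
F(-1/4) = 2**(1/4)*(-3*sqrt(2)*uppergamma(-1/4, 3/4) + 3*2**(3/4)*uppergamma(-1/4, 3) + 4 + 3*sqrt(2)*uppergamma(-1/4, 1/4) + 4*3**(3/4))/6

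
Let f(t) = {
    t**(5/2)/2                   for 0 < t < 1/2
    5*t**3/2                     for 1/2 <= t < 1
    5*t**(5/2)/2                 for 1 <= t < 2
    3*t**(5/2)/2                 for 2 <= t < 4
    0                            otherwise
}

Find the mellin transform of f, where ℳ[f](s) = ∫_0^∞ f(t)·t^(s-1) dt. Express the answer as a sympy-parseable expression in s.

decompose at 1/2, 1, 2; ℳ[f](s) sums the 4 pieces' integrals
∫ over [0, 1/2) of t**(5/2)/2·t^(s-1) joins the sum
∫ over [1/2, 1) of 5*t**3/2·t^(s-1) joins the sum
∫ over [1, 2) of 5*t**(5/2)/2·t^(s-1) joins the sum
between 2 and 4 the integrand is 3*t**(5/2)/2·t^(s-1)

(2**(3/2 - s)*(s + 3) + 2**(s + 15/2)*(s + 3) + 3*2**(2*s + 9)*(s + 3) - 40 + 5*(-2*s - 5)/2**s)/(16*(s + 3)*(2*s + 5))
  Re(s) > -5/2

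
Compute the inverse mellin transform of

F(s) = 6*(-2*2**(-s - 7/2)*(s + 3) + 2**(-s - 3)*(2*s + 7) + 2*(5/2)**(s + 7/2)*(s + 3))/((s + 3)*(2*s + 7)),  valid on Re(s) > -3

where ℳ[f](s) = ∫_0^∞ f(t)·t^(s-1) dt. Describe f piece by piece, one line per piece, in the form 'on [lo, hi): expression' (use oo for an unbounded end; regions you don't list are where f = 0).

on [0, 1/2): 6*t**3
on [1/2, 5/2): 6*t**(7/2)

slice at 1/2, transform all 2 pieces, and sum them
the [0, 1/2) slice contributes ∫ 6*t**3·t^(s-1) dt
on [1/2, 5/2) integrate f = 6*t**(7/2) against the kernel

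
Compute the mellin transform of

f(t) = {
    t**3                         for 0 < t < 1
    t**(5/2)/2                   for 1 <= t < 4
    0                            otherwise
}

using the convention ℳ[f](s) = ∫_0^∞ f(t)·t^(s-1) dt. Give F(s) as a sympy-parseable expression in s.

invert the shared t-power to get t on [0, 1); sqrt(t)/2 on [1, 4)
strip the shared t-power: sqrt(t) on [0, 1); 1/2 on [1, 4)
reversing the power substitution: t on [0, 1); 1/2 on [1, 2)
treat the 2 regions marked off by 1 separately and sum
segment [0, 1) carries t**3; integrate it
segment [1, 4) carries t**(5/2)/2; integrate it

(2**(2*s + 5)*(s + 3) + s + 2)/((s + 3)*(2*s + 5))
  Re(s) > -3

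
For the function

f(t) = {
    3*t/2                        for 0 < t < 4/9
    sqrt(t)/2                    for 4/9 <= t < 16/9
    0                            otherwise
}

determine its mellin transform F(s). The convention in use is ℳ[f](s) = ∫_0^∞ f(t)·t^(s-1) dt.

(2/3)**(2*s + 1)*(2**(2*s + 1)*(s + 1) + s)/((s + 1)*(2*s + 1))
  Re(s) > -1

strip the shared t-power: 3*sqrt(t)/2 on [0, 4/9); 1/2 on [4/9, 16/9)
strip the power substitution: 3*t/2 on [0, 2/3); 1/2 on [2/3, 4/3)
remove the common scale on t first: t on [0, 1); 1/2 on [1, 2)
decompose at 4/9; ℳ[f](s) sums the 2 pieces' integrals
on [0, 4/9) integrate f = 3*t/2 against the kernel
over [4/9, 16/9), the kernel integral of sqrt(t)/2 enters the sum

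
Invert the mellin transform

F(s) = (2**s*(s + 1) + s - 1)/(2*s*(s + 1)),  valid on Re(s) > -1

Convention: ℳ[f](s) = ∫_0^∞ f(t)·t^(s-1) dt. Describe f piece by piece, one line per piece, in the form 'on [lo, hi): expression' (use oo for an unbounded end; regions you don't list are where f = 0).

on [0, 1): t
on [1, 2): 1/2

the 2 pieces separated at 1 each add one integral
∫ t·t^(s-1) over [0, 1)
∫ 1/2·t^(s-1) over [1, 2)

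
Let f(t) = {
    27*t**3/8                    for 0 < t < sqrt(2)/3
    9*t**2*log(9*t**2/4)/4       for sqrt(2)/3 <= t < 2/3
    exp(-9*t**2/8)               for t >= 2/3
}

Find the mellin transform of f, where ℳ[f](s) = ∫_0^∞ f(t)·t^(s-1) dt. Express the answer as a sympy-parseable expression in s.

2**(s/2)*(-2*2**(s/2)*(s + 3) + 2*2**s*(s + 3)*(s**2/4 + s + 1)*uppergamma(s/2, 1/2) + s*(s + 3)*log(2)/2 + s + (s + 3)*log(2) + sqrt(2)*(s**2/4 + s + 1) + 3)/(4*3**s*(s + 3)*(s**2/4 + s + 1))
  Re(s) > -3

undo the common scale on t: t**3/8 on [0, sqrt(2)); t**2*log(t**2/4)/4 on [sqrt(2), 2); exp(-t**2/8) on [2, ∞)
back out the common scale on t: t**3 on [0, sqrt(2)/2); t**2*log(t**2) on [sqrt(2)/2, 1); exp(-t**2/2) on [1, ∞)
the power substitution comes off first: t**(3/2) on [0, 1/2); t*log(t) on [1/2, 1); exp(-t/2) on [1, ∞)
along the cuts sqrt(2)/3, 2/3, ℳ[f](s) splits into 3 integrals
segment [0, sqrt(2)/3) carries 27*t**3/8; integrate it
over [sqrt(2)/3, 2/3), the kernel integral of 9*t**2*log(9*t**2/4)/4 enters the sum
[2/3, ∞) adds the kernel integral of exp(-9*t**2/8)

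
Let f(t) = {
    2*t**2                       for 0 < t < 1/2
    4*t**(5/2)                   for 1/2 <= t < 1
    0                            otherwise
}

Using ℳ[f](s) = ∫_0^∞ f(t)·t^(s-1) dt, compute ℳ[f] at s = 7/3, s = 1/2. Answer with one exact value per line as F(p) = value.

F(7/3) = -3*2**(1/6)/116 + 3*2**(2/3)/208 + 24/29
F(1/2) = sqrt(2)/10 + 7/6

f breaks at 1/2 into 2 integrals to sum
over [0, 1/2), the kernel integral of 2*t**2 enters the sum
∫ 4*t**(5/2)·t^(s-1) over [1/2, 1)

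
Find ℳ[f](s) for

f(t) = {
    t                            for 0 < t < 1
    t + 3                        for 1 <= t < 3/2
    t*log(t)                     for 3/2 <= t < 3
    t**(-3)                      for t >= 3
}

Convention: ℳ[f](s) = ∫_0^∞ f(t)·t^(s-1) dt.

split f at 1, 3/2, 3: ℳ[f](s) collects 4 kernel integrals
over [0, 1), the kernel integral of t enters the sum
between 1 and 3/2 the integrand is (t + 3)·t^(s-1)
on [3/2, 3): add ∫ t*log(t)·t^(s-1) dt
the [3, ∞) slice contributes ∫ t**(-3)·t^(s-1) dt

(-162*2**s*s*(s - 3)*(s**2 + 2*s + 1) - 162*2**s*(s - 3)*(s**2 + 2*s + 1) - 81*3**s*s**2*(s - 3)*(s + 1)*log(3) + 81*3**s*s**2*(s - 3)*(s + 1)*log(2) - 81*3**s*s*(s - 3)*(s + 1)*log(3) + 81*3**s*s*(s - 3)*(s + 1)*log(2) + 81*3**s*s*(s - 3)*(s + 1) + 243*3**s*s*(s - 3)*(s**2 + 2*s + 1) + 162*3**s*(s - 3)*(s**2 + 2*s + 1) + 162*6**s*s**2*(s - 3)*(s + 1)*log(3) - 162*6**s*s*(s - 3)*(s + 1) + 162*6**s*s*(s - 3)*(s + 1)*log(3) - 2*6**s*s*(s + 1)*(s**2 + 2*s + 1))/(54*2**s*s*(s - 3)*(s + 1)*(s**2 + 2*s + 1))
  -1 < Re(s) < 3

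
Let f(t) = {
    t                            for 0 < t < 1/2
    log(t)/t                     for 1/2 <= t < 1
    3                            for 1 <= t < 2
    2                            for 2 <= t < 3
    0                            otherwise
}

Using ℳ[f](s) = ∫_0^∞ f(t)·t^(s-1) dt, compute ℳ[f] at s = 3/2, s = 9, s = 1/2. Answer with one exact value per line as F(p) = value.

F(3/2) = -6 + sqrt(2)*log(2) + 203*sqrt(2)/60 + 4*sqrt(3)
F(9) = log(2)/2048 + 3266548597/737280
F(1/2) = sqrt(2)*(-30*sqrt(2) - 12*log(2) + 12*sqrt(6) + 37)/6

treat the 4 regions marked off by 1/2, 1, 2 separately and sum
[0, 1/2) adds the kernel integral of t
∫ over [1/2, 1) of log(t)/t·t^(s-1) joins the sum
between 1 and 2 the integrand is 3·t^(s-1)
∫ over [2, 3) of 2·t^(s-1) joins the sum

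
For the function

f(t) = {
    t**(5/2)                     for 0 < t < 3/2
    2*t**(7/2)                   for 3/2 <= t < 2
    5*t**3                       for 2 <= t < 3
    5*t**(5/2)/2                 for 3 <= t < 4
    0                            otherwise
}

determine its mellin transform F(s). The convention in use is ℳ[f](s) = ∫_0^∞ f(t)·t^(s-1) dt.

(-5*2**(s + 3)*(2*s + 5)*(2*s + 7) + 4*2**(s + 7/2)*(s + 3)*(2*s + 5) - 5*3**(s + 5/2)*(s + 3)*(2*s + 7) + 5*3**(s + 3)*(2*s + 5)*(2*s + 7) + 2*(3/2)**(s + 5/2)*(s + 3)*(2*s + 7) - 4*(3/2)**(s + 7/2)*(s + 3)*(2*s + 5) + 5*4**(s + 5/2)*(s + 3)*(2*s + 7))/((s + 3)*(2*s + 5)*(2*s + 7))
  Re(s) > -5/2

integrate the 4 segments split at 3/2, 2, 3, then add the results
piece [0, 3/2): integrate t**(5/2) against the kernel
on [3/2, 2) integrate f = 2*t**(7/2) against the kernel
for t in [2, 3): the term is ∫ 5*t**3·t^(s-1)
segment [3, 4) carries 5*t**(5/2)/2; integrate it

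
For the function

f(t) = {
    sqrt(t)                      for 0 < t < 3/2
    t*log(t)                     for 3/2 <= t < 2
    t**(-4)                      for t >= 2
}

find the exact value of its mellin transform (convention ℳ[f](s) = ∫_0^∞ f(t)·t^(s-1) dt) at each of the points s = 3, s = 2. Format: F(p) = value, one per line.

F(3) = -81*log(3)/64 - 47/256 + 27*sqrt(6)/56 + 337*log(2)/64
F(2) = -9*log(3)/8 - 7/18 + 9*sqrt(6)/20 + 91*log(2)/24

the 3 pieces separated at 3/2, 2 each add one integral
piece [0, 3/2): integrate sqrt(t) against the kernel
segment 3/2 to 2 holds t*log(t); add its integral
the [2, ∞) slice contributes ∫ t**(-4)·t^(s-1) dt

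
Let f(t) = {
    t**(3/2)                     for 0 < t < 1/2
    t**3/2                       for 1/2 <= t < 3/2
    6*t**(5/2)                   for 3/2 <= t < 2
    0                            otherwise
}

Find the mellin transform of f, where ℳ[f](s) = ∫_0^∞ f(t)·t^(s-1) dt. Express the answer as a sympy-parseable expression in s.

(-2**(7/2 - s)*3**(s + 7/2)*(s + 3)*(2*s + 3) + 2**(7/2 - s)*(s + 3)*(2*s + 5) + 3*2**(s + 17/2)*(s + 3)*(2*s + 3) + 27*(3/2)**s*(2*s + 3)*(2*s + 5) - (2*s + 3)*(2*s + 5)/2**s)/(16*(s + 3)*(2*s + 3)*(2*s + 5))
  Re(s) > -3/2

along the cuts 1/2, 3/2, ℳ[f](s) splits into 3 integrals
between 0 and 1/2 the integrand is t**(3/2)·t^(s-1)
piece [1/2, 3/2): integrate t**3/2 against the kernel
[3/2, 2) adds the kernel integral of 6*t**(5/2)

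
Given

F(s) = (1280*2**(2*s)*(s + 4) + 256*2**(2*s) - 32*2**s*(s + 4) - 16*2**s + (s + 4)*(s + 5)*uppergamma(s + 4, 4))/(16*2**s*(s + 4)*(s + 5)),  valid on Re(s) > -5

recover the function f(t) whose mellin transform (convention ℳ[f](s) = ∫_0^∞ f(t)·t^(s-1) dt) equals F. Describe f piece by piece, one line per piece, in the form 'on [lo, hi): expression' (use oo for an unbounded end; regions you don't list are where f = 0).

invert the shared t-power to get t**3 on [0, 1); t**2*(2*t + 1) on [1, 2); t**2*exp(-2*t) on [2, ∞)
reversing the shared t-power: t on [0, 1); 2*t + 1 on [1, 2); exp(-2*t) on [2, ∞)
cuts at 1, 2: linearity sums the 3 kernel integrals
[0, 1) adds the kernel integral of t**5
segment 1 to 2 holds t**4*(2*t + 1); add its integral
[2, ∞) adds the kernel integral of t**4*exp(-2*t)

on [0, 1): t**5
on [1, 2): t**4*(2*t + 1)
on [2, oo): t**4*exp(-2*t)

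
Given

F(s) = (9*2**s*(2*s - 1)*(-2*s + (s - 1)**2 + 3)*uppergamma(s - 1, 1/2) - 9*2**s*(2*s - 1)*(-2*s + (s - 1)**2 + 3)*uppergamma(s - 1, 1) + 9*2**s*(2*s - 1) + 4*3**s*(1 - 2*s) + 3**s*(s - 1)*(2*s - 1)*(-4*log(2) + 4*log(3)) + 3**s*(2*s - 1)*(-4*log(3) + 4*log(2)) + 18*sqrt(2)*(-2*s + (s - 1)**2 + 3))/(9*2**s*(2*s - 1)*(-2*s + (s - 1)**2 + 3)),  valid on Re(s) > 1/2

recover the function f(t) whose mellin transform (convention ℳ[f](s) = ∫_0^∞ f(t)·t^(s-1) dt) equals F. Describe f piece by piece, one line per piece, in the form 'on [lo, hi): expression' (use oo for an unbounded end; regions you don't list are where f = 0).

on [0, 1/2): 1/sqrt(t)
on [1/2, 1): exp(-t)/t
on [1, 3/2): log(t)/t**2

invert the shared t-power to get sqrt(t) on [0, 1/2); exp(-t) on [1/2, 1); log(t)/t on [1, 3/2)
slice at 1/2, 1, transform all 3 pieces, and sum them
on [0, 1/2) integrate f = 1/sqrt(t) against the kernel
∫ exp(-t)/t·t^(s-1) over [1/2, 1)
on [1, 3/2): add ∫ log(t)/t**2·t^(s-1) dt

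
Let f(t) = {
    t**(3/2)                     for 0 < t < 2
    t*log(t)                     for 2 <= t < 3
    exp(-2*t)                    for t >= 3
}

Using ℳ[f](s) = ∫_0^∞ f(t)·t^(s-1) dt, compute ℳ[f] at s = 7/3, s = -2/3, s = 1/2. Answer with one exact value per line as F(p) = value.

linearity at 2, 3 turns ℳ[f](s) into 3 summed integrals
[0, 2) adds the kernel integral of t**(3/2)
∫ over [2, 3) of t*log(t)·t^(s-1) joins the sum
∫ over [3, ∞) of exp(-2*t)·t^(s-1) joins the sum

F(7/3) = -243*3**(1/3)/100 - 12*2**(1/3)*log(2)/5 + 2**(2/3)*uppergamma(7/3, 6)/8 + 18*2**(1/3)/25 + 48*2**(5/6)/23 + 81*3**(1/3)*log(3)/10
F(-2/3) = -9*3**(1/3) + 2**(2/3)*uppergamma(-2/3, 6) + log(3**(3*3**(1/3))/2**(3*2**(1/3))) + 6*2**(5/6)/5 + 9*2**(1/3)
F(1/2) = -4*sqrt(3)/3 + sqrt(2)*sqrt(pi)*erfc(sqrt(6))/2 + 8*sqrt(2)/9 + 2 + log(3**(2*sqrt(3))/2**(4*sqrt(2)/3))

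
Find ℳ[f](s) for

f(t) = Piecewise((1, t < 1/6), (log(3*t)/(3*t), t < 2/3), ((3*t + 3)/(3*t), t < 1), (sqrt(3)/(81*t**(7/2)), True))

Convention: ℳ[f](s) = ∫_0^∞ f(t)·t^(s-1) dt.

strip the common scale on t: 1 on [0, 1/2); log(t)/t on [1/2, 2); (t + 3)/t on [2, 3); …
back out the shared t-power: t on [0, 1/2); log(t) on [1/2, 2); t + 3 on [2, 3); …
integrate the 4 segments split at 1/6, 2/3, 1, then add the results
on [0, 1/6) integrate f = 1 against the kernel
on [1/6, 2/3): add ∫ log(3*t)/(3*t)·t^(s-1) dt
over [2/3, 1), the kernel integral of (3*t + 3)/(3*t) enters the sum
∫ sqrt(3)/(81*t**(7/2))·t^(s-1) over [1, ∞)

2**(1 - s)*(54*2**(2*s - 2)*s*(s - 1)*(2*s - 7)*log(2) - 54*2**(2*s - 2)*s*(2*s - 7) - 270*2**(2*s - 2)*(s - 1)**2*(2*s - 7) - 162*2**(2*s - 2)*(s - 1)*(2*s - 7) - 4*sqrt(3)*6**(s - 1)*s*(s - 1)**2 + 324*6**(s - 1)*(s - 1)**2*(2*s - 7) + 162*6**(s - 1)*(s - 1)*(2*s - 7) + 54*s*(s - 1)*(2*s - 7)*log(2) + 54*s*(2*s - 7) + 27*(s - 1)**2*(2*s - 7))/(54*3**s*s*(s - 1)**2*(2*s - 7))
  0 < Re(s) < 7/2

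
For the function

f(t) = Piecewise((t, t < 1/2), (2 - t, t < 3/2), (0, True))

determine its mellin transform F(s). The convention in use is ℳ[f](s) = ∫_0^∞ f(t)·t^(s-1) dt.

(3**s*s + 4*3**s - 2*s - 4)/(2*2**s*s*(s + 1))
  Re(s) > -1

summing 2 kernel integrals split by 1/2 yields ℳ[f](s)
segment [0, 1/2) carries t; integrate it
segment 1/2 to 3/2 holds (2 - t); add its integral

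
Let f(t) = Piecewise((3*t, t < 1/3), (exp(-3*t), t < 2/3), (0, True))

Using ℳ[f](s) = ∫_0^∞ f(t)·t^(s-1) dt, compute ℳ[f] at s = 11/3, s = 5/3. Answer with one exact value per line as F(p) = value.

undo the common scale on t: t on [0, 1); exp(-t) on [1, 2)
along the cuts 1/3, ℳ[f](s) splits into 2 integrals
segment [0, 1/3) carries 3*t; integrate it
on [1/3, 2/3): add ∫ exp(-3*t)·t^(s-1) dt

F(11/3) = 3**(1/3)*(-14*uppergamma(11/3, 2) + 3 + 14*uppergamma(11/3, 1))/1134
F(5/3) = 3**(1/3)*(-8*uppergamma(5/3, 2) + 3 + 8*uppergamma(5/3, 1))/72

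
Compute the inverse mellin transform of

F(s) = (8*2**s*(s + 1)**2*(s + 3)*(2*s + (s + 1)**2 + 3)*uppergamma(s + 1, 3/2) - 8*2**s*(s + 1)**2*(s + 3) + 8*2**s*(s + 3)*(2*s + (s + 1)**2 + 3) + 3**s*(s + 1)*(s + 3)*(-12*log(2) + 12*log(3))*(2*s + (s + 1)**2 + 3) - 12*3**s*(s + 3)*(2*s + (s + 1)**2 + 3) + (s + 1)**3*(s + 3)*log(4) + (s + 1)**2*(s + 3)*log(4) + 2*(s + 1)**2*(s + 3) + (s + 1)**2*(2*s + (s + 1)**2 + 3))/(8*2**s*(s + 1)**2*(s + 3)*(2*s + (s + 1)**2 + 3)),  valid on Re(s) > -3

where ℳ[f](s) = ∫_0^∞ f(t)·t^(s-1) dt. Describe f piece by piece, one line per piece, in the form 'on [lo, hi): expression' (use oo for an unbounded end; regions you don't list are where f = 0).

reversing the shared t-power: t**2 on [0, 1/2); t*log(t) on [1/2, 1); log(t) on [1, 3/2); …
slice at 1/2, 1, 3/2, transform all 4 pieces, and sum them
between 0 and 1/2 the integrand is t**3·t^(s-1)
segment [1/2, 1) carries t**2*log(t); integrate it
for t in [1, 3/2): the term is ∫ t*log(t)·t^(s-1)
the [3/2, ∞) slice contributes ∫ t*exp(-t)·t^(s-1) dt

on [0, 1/2): t**3
on [1/2, 1): t**2*log(t)
on [1, 3/2): t*log(t)
on [3/2, oo): t*exp(-t)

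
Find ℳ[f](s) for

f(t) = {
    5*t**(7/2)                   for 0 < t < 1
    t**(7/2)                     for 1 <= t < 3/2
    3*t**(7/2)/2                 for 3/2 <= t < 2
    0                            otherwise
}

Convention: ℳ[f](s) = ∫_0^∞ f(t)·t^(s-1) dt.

(3*2**(s + 7/2) - (3/2)**(s + 7/2) + 8)/(2*s + 7)
  Re(s) > -7/2

f breaks at 1, 3/2 into 3 integrals to sum
for t in [0, 1): the term is ∫ 5*t**(7/2)·t^(s-1)
∫ t**(7/2)·t^(s-1) over [1, 3/2)
segment 3/2 to 2 holds 3*t**(7/2)/2; add its integral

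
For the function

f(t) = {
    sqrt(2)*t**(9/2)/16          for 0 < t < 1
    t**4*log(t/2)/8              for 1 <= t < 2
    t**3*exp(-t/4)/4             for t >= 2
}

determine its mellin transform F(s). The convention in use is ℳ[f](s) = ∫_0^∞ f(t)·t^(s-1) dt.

back out the shared t-power: sqrt(2)*t**(7/2)/16 on [0, 1); t**3*log(t/2)/8 on [1, 2); t**2*exp(-t/4)/4 on [2, ∞)
strip the common scale on t: t**(7/2) on [0, 1/2); t**3*log(t) on [1/2, 1); t**2*exp(-t/2) on [1, ∞)
remove the shared t-power first: t**(3/2) on [0, 1/2); t*log(t) on [1/2, 1); exp(-t/2) on [1, ∞)
breakpoints 1, 2: one integral from each of the 3 segments
over [0, 1), the kernel integral of sqrt(2)*t**(9/2)/16 enters the sum
on [1, 2) integrate f = t**4*log(t/2)/8 against the kernel
∫ t**3*exp(-t/4)/4·t^(s-1) over [2, ∞)

(128*2**(2*s)*(2*s + 9)*(2*s + (s + 3)**2 + 7)*uppergamma(s + 3, 1/2) - 16*2**s*(2*s + 9) + 2*s + (s + 3)*(2*s + 9)*log(2) + (2*s + 9)*log(2) + sqrt(2)*(2*s + (s + 3)**2 + 7) + 9)/(8*(2*s + 9)*(2*s + (s + 3)**2 + 7))
  Re(s) > -9/2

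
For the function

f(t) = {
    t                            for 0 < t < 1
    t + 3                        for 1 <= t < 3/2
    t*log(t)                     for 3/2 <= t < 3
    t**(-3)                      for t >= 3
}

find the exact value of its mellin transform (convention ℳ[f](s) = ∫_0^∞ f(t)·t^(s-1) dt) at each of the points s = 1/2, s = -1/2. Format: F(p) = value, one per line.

f breaks at 1, 3/2, 3 into 4 integrals to sum
between 0 and 1 the integrand is t·t^(s-1)
the [1, 3/2) slice contributes ∫ (t + 3)·t^(s-1) dt
∫ over [3/2, 3) of t*log(t)·t^(s-1) joins the sum
∫ t**(-3)·t^(s-1) over [3, ∞)

F(1/2) = -6 - 178*sqrt(3)/135 + log(2**(sqrt(6)/2)*3**(-sqrt(6)/2 + 2*sqrt(3))) + 23*sqrt(6)/6
F(-1/2) = -2266*sqrt(3)/567 + sqrt(6) + log(2**(sqrt(6))*3**(-sqrt(6) + 2*sqrt(3))) + 6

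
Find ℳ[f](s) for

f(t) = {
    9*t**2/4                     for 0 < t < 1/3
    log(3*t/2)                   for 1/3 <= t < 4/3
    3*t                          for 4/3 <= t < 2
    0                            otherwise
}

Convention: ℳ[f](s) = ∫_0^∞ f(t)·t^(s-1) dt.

peel off the common scale on t: t**2 on [0, 1/2); log(t) on [1/2, 2); 2*t on [2, 3)
cuts at 1/3, 4/3: linearity sums the 3 kernel integrals
∫ 9*t**2/4·t^(s-1) over [0, 1/3)
∫ over [1/3, 4/3) of log(3*t/2)·t^(s-1) joins the sum
segment 4/3 to 2 holds 3*t; add its integral

(-16*2**(2*s)*s**2*(s + 2) + 4*2**(2*s)*s*(s + 1)*(s + 2)*log(2) - 4*2**(2*s)*(s + 1)*(s + 2) + 24*6**s*s**2*(s + 2) + s**2*(s + 1) + 4*s*(s + 1)*(s + 2)*log(2) + 4*(s + 1)*(s + 2))/(4*3**s*s**2*(s + 1)*(s + 2))
  Re(s) > -2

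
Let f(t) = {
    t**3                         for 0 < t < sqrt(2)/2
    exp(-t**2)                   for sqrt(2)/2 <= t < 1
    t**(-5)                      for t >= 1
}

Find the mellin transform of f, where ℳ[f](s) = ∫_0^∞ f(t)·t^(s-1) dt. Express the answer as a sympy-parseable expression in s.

(2*2**(s/2)*(s - 5)*(s + 3)*uppergamma(s/2, 1/2) - 2*2**(s/2)*(s - 5)*(s + 3)*uppergamma(s/2, 1) - 4*2**(s/2)*(s + 3) + sqrt(2)*(s - 5))/(4*2**(s/2)*(s - 5)*(s + 3))
  -3 < Re(s) < 5

back out the power substitution: t**(3/2) on [0, 1/2); exp(-t) on [1/2, 1); t**(-5/2) on [1, ∞)
slice at sqrt(2)/2, 1, transform all 3 pieces, and sum them
on [0, sqrt(2)/2) integrate f = t**3 against the kernel
over [sqrt(2)/2, 1), the kernel integral of exp(-t**2) enters the sum
segment 1 to ∞ holds t**(-5); add its integral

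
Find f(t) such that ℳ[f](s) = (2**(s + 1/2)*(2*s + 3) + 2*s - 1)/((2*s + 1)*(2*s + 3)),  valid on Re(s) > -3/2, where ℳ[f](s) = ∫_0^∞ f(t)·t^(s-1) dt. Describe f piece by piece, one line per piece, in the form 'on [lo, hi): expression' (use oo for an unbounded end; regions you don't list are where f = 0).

strip the shared t-power: t on [0, 1); 1/2 on [1, 2)
summing 2 kernel integrals split by 1 yields ℳ[f](s)
∫ over [0, 1) of t**(3/2)·t^(s-1) joins the sum
over [1, 2), the kernel integral of sqrt(t)/2 enters the sum

on [0, 1): t**(3/2)
on [1, 2): sqrt(t)/2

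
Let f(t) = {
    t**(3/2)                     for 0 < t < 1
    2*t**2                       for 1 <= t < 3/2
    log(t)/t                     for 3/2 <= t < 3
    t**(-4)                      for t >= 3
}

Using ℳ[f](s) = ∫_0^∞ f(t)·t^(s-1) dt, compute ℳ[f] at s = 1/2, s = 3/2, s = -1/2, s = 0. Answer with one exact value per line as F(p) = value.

F(1/2) = -754*sqrt(3)/567 - 2*sqrt(3)*log(3)/3 - 2*sqrt(6)*log(2)/3 - 3/10 + 2*sqrt(6)*log(3)/3 + 67*sqrt(6)/30
F(3/2) = -538*sqrt(3)/135 - 5/21 + log(2**(sqrt(6))*3**(-sqrt(6) + 2*sqrt(3))) + 83*sqrt(6)/28
F(-1/2) = -1/3 - 4*sqrt(6)*log(2)/27 - 2*sqrt(3)*log(3)/27 - 106*sqrt(3)/2187 + 4*sqrt(6)*log(3)/27 + 89*sqrt(6)/81
F(0) = log(6**(1/3)/2) + 365/162

back out the shared t-power: t**(5/2) on [0, 1); 2*t**3 on [1, 3/2); log(t) on [3/2, 3); …
reversing the shared t-power: t**2 on [0, 1); 2*t**(5/2) on [1, 3/2); log(t)/sqrt(t) on [3/2, 3); …
strip the shared t-power: t**(3/2) on [0, 1); 2*t**2 on [1, 3/2); log(t)/t on [3/2, 3); …
cuts at 1, 3/2, 3: linearity sums the 4 kernel integrals
on [0, 1) integrate f = t**(3/2) against the kernel
between 1 and 3/2 the integrand is 2*t**2·t^(s-1)
on [3/2, 3) integrate f = log(t)/t against the kernel
over [3, ∞), the kernel integral of t**(-4) enters the sum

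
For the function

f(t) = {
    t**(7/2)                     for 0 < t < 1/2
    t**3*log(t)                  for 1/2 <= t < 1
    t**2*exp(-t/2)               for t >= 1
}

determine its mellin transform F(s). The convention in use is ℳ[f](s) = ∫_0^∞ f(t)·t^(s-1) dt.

strip the shared t-power: t**(3/2) on [0, 1/2); t*log(t) on [1/2, 1); exp(-t/2) on [1, ∞)
linearity at 1/2, 1 turns ℳ[f](s) into 3 summed integrals
on [0, 1/2) integrate f = t**(7/2) against the kernel
piece [1/2, 1): integrate t**3*log(t) against the kernel
[1, ∞) adds the kernel integral of t**2*exp(-t/2)

(32*2**(2*s)*(2*s + 7)*(2*s + (s + 2)**2 + 5)*uppergamma(s + 2, 1/2) - 8*2**s*(2*s + 7) + 2*s + (s + 2)*(2*s + 7)*log(2) + (2*s + 7)*log(2) + sqrt(2)*(2*s + (s + 2)**2 + 5) + 7)/(8*2**s*(2*s + 7)*(2*s + (s + 2)**2 + 5))
  Re(s) > -7/2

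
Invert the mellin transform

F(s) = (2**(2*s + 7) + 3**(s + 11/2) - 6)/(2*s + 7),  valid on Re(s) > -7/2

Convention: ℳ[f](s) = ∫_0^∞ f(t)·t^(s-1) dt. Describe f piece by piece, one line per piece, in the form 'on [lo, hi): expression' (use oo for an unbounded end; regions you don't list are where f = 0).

integrate the 3 segments split at 1, 3, then add the results
between 0 and 1 the integrand is 2*t**(7/2)·t^(s-1)
the [1, 3) slice contributes ∫ 5*t**(7/2)·t^(s-1) dt
segment 3 to 4 holds t**(7/2)/2; add its integral

on [0, 1): 2*t**(7/2)
on [1, 3): 5*t**(7/2)
on [3, 4): t**(7/2)/2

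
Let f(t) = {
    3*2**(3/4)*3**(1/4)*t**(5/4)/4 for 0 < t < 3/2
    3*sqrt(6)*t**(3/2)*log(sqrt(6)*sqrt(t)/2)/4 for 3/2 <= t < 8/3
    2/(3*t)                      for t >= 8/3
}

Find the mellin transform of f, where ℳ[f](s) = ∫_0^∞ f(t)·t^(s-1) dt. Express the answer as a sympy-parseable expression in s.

(128*2**(4*s)*(s - 1)*(s + 1)*(4*s + 5)*log(2) - 64*2**(4*s)*(s - 1)*(4*s + 5) + 64*2**(4*s)*(s - 1)*(4*s + 5)*log(2) - 2**(4*s)*(4*s + 5)*(4*s + 4*(s + 1)**2 + 5) + 3**(2*s)*(s - 1)*(s + 1)*(4*s + 5)*(-54*log(3) + 54*log(2)) + 3**(2*s)*(s - 1)*(4*s + 5)*(-27*log(3) + 27*log(2)) + 27*3**(2*s)*(s - 1)*(4*s + 5) + 18*3**(2*s)*sqrt(6)*(s - 1)*(4*s + 4*(s + 1)**2 + 5))/(4*6**s*(s - 1)*(4*s + 5)*(4*s + 4*(s + 1)**2 + 5))
  -5/4 < Re(s) < 1

the common scale on t comes off first: t**(5/4) on [0, 9/4); t**(3/2)*log(sqrt(t)) on [9/4, 4); 1/t on [4, ∞)
undo the shared t-power: t**(1/4) on [0, 9/4); sqrt(t)*log(sqrt(t)) on [9/4, 4); t**(-2) on [4, ∞)
strip the power substitution: sqrt(t) on [0, 3/2); t*log(t) on [3/2, 2); t**(-4) on [2, ∞)
f breaks at 3/2, 8/3 into 3 integrals to sum
for t in [0, 3/2): the term is ∫ 3*2**(3/4)*3**(1/4)*t**(5/4)/4·t^(s-1)
for t in [3/2, 8/3): the term is ∫ 3*sqrt(6)*t**(3/2)*log(sqrt(6)*sqrt(t)/2)/4·t^(s-1)
segment [8/3, ∞) carries 2/(3*t); integrate it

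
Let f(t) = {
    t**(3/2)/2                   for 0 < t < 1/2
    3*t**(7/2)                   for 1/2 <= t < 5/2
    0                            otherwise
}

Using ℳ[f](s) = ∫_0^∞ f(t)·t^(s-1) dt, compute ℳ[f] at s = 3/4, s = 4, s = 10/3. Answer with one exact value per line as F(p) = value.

slice at 1/2, transform all 2 pieces, and sum them
on [0, 1/2) integrate f = t**(3/2)/2 against the kernel
for t in [1/2, 5/2): the term is ∫ 3*t**(7/2)·t^(s-1)

F(3/4) = 2**(3/4)*(7 + 16875*5**(1/4))/1224
F(4) = -sqrt(2)/7040 + 15625*sqrt(10)/128
F(10/3) = 15*2**(1/6)*(-1 + 271875*5**(5/6))/76096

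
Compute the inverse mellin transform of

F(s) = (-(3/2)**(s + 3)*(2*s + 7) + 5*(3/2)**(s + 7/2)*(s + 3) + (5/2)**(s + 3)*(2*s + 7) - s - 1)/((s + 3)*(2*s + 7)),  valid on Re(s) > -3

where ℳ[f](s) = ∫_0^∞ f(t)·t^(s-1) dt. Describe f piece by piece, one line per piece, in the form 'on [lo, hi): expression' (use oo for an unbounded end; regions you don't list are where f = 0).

on [0, 1): 2*t**3
on [1, 3/2): 5*t**(7/2)/2
on [3/2, 5/2): t**3

f breaks at 1, 3/2 into 3 integrals to sum
[0, 1) adds the kernel integral of 2*t**3
the [1, 3/2) slice contributes ∫ 5*t**(7/2)/2·t^(s-1) dt
between 3/2 and 5/2 the integrand is t**3·t^(s-1)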